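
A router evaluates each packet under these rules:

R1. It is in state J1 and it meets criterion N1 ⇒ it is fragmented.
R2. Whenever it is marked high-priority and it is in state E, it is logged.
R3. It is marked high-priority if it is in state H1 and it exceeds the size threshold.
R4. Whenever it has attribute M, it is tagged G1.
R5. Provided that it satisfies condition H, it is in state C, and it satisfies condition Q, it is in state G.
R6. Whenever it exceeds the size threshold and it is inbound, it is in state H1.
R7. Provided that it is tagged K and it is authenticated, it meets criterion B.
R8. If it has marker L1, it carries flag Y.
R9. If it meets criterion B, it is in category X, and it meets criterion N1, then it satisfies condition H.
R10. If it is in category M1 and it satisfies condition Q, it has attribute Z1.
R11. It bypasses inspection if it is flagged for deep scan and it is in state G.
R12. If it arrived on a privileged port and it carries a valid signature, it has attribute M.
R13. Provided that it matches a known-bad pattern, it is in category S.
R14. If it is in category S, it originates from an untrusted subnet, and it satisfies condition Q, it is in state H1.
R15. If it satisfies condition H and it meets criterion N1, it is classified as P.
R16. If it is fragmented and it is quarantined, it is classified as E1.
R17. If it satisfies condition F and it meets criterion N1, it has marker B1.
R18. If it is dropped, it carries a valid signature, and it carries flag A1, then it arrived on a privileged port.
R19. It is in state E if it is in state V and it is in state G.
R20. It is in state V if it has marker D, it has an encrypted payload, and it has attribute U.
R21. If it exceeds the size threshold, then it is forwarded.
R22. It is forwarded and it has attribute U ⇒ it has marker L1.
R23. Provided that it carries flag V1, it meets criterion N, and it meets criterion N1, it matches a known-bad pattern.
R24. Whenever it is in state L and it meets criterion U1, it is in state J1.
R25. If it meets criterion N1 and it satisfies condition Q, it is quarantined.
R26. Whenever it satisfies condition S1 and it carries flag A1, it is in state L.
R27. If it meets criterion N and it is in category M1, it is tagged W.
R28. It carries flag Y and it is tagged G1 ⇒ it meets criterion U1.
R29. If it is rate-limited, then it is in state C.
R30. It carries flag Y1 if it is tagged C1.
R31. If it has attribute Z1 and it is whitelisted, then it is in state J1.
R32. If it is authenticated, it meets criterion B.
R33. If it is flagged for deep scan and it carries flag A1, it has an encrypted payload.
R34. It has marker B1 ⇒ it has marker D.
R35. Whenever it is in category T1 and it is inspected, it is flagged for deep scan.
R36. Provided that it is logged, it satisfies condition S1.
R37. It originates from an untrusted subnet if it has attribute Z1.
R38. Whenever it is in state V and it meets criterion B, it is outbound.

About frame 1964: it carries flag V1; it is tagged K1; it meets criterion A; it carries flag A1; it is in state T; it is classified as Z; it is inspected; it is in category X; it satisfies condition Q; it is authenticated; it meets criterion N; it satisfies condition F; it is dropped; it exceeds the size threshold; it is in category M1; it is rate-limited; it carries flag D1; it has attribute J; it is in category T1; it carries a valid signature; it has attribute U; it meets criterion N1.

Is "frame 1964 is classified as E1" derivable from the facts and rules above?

Yes

By R10 (it is in category M1, it satisfies condition Q): it has attribute Z1.
By R17 (it satisfies condition F, it meets criterion N1): it has marker B1.
By R18 (it is dropped, it carries a valid signature, it carries flag A1): it arrived on a privileged port.
By R21 (it exceeds the size threshold): it is forwarded.
By R22 (it is forwarded, it has attribute U): it has marker L1.
By R23 (it carries flag V1, it meets criterion N, it meets criterion N1): it matches a known-bad pattern.
By R25 (it meets criterion N1, it satisfies condition Q): it is quarantined.
By R29 (it is rate-limited): it is in state C.
By R32 (it is authenticated): it meets criterion B.
By R34 (it has marker B1): it has marker D.
By R35 (it is in category T1, it is inspected): it is flagged for deep scan.
By R37 (it has attribute Z1): it originates from an untrusted subnet.
By R8 (it has marker L1): it carries flag Y.
By R9 (it meets criterion B, it is in category X, it meets criterion N1): it satisfies condition H.
By R12 (it arrived on a privileged port, it carries a valid signature): it has attribute M.
By R13 (it matches a known-bad pattern): it is in category S.
By R14 (it is in category S, it originates from an untrusted subnet, it satisfies condition Q): it is in state H1.
By R33 (it is flagged for deep scan, it carries flag A1): it has an encrypted payload.
By R3 (it is in state H1, it exceeds the size threshold): it is marked high-priority.
By R4 (it has attribute M): it is tagged G1.
By R5 (it satisfies condition H, it is in state C, it satisfies condition Q): it is in state G.
By R20 (it has marker D, it has an encrypted payload, it has attribute U): it is in state V.
By R28 (it carries flag Y, it is tagged G1): it meets criterion U1.
By R19 (it is in state V, it is in state G): it is in state E.
By R2 (it is marked high-priority, it is in state E): it is logged.
By R36 (it is logged): it satisfies condition S1.
By R26 (it satisfies condition S1, it carries flag A1): it is in state L.
By R24 (it is in state L, it meets criterion U1): it is in state J1.
By R1 (it is in state J1, it meets criterion N1): it is fragmented.
By R16 (it is fragmented, it is quarantined): it is classified as E1.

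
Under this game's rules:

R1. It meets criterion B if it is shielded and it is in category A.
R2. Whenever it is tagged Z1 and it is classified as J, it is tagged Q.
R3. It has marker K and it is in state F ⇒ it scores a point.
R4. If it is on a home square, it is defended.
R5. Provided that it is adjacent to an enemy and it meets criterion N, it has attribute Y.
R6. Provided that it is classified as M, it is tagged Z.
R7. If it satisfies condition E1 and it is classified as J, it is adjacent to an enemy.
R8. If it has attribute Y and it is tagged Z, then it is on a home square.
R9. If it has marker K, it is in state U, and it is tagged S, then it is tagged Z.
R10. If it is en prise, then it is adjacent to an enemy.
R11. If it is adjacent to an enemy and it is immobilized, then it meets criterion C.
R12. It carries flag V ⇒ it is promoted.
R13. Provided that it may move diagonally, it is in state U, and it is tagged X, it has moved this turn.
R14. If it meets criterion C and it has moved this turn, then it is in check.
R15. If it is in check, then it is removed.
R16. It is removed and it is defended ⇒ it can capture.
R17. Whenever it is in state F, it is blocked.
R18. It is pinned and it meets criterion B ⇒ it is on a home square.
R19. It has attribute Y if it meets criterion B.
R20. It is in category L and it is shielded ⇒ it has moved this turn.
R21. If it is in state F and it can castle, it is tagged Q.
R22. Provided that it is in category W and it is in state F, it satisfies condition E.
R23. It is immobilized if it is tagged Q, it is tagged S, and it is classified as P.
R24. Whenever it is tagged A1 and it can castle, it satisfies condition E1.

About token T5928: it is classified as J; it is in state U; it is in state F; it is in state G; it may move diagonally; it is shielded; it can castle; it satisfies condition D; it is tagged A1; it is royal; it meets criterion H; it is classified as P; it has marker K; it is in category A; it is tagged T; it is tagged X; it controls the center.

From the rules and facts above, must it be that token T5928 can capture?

Forward chaining from the given facts derives: meets criterion B, scores a point, has moved this turn, is blocked, has attribute Y, is tagged Q, satisfies condition E1, is adjacent to an enemy.
The only rule concluding "it can capture" is R16, which needs "it is removed"; that is never established.

No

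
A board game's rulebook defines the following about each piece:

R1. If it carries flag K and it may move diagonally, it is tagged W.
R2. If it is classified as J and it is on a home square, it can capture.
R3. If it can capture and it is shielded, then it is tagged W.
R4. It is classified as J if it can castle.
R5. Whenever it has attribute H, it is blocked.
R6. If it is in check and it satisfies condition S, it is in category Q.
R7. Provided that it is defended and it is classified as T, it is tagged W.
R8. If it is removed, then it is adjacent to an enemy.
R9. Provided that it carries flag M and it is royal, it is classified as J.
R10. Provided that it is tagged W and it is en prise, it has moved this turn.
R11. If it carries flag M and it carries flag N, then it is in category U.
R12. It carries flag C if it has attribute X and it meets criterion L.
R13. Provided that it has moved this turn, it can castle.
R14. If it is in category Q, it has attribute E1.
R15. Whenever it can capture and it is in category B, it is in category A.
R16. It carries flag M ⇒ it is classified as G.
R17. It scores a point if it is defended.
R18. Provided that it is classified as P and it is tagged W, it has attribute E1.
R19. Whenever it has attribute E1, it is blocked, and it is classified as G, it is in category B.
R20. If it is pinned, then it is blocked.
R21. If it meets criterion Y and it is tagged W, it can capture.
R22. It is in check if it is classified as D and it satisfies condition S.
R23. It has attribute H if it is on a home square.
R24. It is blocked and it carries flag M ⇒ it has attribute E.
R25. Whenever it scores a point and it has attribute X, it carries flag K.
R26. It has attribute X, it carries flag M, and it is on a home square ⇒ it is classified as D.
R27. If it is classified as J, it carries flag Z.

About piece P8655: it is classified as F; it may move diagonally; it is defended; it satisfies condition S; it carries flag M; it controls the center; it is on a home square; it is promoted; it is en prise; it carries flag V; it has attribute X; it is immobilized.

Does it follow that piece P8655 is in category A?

By R16 (it carries flag M): it is classified as G.
By R17 (it is defended): it scores a point.
By R23 (it is on a home square): it has attribute H.
By R25 (it scores a point, it has attribute X): it carries flag K.
By R26 (it has attribute X, it carries flag M, it is on a home square): it is classified as D.
By R1 (it carries flag K, it may move diagonally): it is tagged W.
By R5 (it has attribute H): it is blocked.
By R10 (it is tagged W, it is en prise): it has moved this turn.
By R13 (it has moved this turn): it can castle.
By R22 (it is classified as D, it satisfies condition S): it is in check.
By R4 (it can castle): it is classified as J.
By R6 (it is in check, it satisfies condition S): it is in category Q.
By R14 (it is in category Q): it has attribute E1.
By R19 (it has attribute E1, it is blocked, it is classified as G): it is in category B.
By R2 (it is classified as J, it is on a home square): it can capture.
By R15 (it can capture, it is in category B): it is in category A.

Yes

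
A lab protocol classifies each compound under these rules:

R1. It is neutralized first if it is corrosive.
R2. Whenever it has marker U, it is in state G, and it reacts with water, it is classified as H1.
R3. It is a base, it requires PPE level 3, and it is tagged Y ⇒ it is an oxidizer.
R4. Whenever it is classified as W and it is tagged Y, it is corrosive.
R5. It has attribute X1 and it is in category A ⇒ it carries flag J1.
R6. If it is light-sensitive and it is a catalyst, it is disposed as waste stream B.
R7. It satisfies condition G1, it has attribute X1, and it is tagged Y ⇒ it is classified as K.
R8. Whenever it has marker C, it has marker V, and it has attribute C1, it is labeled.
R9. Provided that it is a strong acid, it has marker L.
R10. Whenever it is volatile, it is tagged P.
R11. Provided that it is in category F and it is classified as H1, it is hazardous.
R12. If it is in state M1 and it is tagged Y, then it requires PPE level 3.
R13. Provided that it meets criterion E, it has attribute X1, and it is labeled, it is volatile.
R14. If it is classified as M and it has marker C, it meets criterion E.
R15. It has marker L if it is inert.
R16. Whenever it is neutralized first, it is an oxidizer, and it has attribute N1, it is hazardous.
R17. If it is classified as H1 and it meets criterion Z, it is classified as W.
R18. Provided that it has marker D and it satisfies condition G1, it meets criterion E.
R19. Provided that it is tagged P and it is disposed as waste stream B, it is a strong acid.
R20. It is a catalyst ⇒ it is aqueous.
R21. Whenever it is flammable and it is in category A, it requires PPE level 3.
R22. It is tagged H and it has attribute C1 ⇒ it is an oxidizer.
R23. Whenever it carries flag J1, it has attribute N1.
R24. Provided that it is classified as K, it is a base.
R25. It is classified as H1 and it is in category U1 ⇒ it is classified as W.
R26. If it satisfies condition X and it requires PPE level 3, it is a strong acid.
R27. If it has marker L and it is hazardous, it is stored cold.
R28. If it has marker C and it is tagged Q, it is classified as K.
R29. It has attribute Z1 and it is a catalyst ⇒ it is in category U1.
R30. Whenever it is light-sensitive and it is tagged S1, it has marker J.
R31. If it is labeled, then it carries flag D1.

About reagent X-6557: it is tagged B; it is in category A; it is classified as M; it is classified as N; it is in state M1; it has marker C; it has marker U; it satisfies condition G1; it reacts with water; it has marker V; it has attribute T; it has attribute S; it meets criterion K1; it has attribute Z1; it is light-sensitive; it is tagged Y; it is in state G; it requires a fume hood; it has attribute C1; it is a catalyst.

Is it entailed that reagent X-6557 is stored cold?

Forward chaining from the given facts derives: is classified as H1, is disposed as waste stream B, is labeled, requires PPE level 3, meets criterion E, is aqueous, is in category U1, carries flag D1, is classified as W, is corrosive, is neutralized first.
The only rule concluding "it is stored cold" is R27, which needs "it has marker L"; that is never established.

No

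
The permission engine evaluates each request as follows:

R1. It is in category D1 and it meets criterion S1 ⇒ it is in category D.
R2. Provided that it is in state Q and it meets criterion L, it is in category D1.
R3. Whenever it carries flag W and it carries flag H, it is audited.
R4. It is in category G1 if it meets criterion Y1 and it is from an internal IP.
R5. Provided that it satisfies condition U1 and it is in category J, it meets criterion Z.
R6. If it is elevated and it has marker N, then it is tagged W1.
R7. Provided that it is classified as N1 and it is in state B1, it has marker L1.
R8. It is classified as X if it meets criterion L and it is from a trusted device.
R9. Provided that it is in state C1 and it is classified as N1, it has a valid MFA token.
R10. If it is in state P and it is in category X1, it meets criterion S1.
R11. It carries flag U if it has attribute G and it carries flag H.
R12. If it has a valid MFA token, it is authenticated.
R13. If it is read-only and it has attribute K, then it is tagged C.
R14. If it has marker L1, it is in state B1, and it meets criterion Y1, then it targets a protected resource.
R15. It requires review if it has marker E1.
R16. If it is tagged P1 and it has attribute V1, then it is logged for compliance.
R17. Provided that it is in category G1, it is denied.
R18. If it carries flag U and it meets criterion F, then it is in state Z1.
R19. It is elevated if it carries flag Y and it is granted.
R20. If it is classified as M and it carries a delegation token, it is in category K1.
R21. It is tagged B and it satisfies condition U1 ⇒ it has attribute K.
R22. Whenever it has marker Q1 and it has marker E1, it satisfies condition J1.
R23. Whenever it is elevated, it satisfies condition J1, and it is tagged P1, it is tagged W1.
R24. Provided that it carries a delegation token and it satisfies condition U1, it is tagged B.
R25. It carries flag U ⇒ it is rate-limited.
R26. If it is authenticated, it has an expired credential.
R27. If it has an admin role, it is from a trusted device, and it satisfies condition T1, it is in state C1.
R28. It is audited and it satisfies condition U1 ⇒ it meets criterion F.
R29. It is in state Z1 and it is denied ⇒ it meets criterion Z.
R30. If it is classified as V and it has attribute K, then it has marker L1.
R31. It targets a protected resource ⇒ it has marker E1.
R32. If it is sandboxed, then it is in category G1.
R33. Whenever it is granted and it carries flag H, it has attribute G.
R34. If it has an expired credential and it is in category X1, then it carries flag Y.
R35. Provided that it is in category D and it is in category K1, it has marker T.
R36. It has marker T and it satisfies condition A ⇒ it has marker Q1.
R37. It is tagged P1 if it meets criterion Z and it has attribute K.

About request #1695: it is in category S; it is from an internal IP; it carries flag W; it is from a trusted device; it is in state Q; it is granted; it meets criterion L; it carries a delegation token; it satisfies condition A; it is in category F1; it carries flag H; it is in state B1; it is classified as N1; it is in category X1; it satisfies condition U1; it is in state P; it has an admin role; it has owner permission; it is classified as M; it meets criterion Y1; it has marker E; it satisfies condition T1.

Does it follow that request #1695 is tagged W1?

Yes

By R2 (it is in state Q, it meets criterion L): it is in category D1.
By R3 (it carries flag W, it carries flag H): it is audited.
By R4 (it meets criterion Y1, it is from an internal IP): it is in category G1.
By R7 (it is classified as N1, it is in state B1): it has marker L1.
By R10 (it is in state P, it is in category X1): it meets criterion S1.
By R14 (it has marker L1, it is in state B1, it meets criterion Y1): it targets a protected resource.
By R17 (it is in category G1): it is denied.
By R20 (it is classified as M, it carries a delegation token): it is in category K1.
By R24 (it carries a delegation token, it satisfies condition U1): it is tagged B.
By R27 (it has an admin role, it is from a trusted device, it satisfies condition T1): it is in state C1.
By R28 (it is audited, it satisfies condition U1): it meets criterion F.
By R31 (it targets a protected resource): it has marker E1.
By R33 (it is granted, it carries flag H): it has attribute G.
By R1 (it is in category D1, it meets criterion S1): it is in category D.
By R9 (it is in state C1, it is classified as N1): it has a valid MFA token.
By R11 (it has attribute G, it carries flag H): it carries flag U.
By R12 (it has a valid MFA token): it is authenticated.
By R18 (it carries flag U, it meets criterion F): it is in state Z1.
By R21 (it is tagged B, it satisfies condition U1): it has attribute K.
By R26 (it is authenticated): it has an expired credential.
By R29 (it is in state Z1, it is denied): it meets criterion Z.
By R34 (it has an expired credential, it is in category X1): it carries flag Y.
By R35 (it is in category D, it is in category K1): it has marker T.
By R36 (it has marker T, it satisfies condition A): it has marker Q1.
By R37 (it meets criterion Z, it has attribute K): it is tagged P1.
By R19 (it carries flag Y, it is granted): it is elevated.
By R22 (it has marker Q1, it has marker E1): it satisfies condition J1.
By R23 (it is elevated, it satisfies condition J1, it is tagged P1): it is tagged W1.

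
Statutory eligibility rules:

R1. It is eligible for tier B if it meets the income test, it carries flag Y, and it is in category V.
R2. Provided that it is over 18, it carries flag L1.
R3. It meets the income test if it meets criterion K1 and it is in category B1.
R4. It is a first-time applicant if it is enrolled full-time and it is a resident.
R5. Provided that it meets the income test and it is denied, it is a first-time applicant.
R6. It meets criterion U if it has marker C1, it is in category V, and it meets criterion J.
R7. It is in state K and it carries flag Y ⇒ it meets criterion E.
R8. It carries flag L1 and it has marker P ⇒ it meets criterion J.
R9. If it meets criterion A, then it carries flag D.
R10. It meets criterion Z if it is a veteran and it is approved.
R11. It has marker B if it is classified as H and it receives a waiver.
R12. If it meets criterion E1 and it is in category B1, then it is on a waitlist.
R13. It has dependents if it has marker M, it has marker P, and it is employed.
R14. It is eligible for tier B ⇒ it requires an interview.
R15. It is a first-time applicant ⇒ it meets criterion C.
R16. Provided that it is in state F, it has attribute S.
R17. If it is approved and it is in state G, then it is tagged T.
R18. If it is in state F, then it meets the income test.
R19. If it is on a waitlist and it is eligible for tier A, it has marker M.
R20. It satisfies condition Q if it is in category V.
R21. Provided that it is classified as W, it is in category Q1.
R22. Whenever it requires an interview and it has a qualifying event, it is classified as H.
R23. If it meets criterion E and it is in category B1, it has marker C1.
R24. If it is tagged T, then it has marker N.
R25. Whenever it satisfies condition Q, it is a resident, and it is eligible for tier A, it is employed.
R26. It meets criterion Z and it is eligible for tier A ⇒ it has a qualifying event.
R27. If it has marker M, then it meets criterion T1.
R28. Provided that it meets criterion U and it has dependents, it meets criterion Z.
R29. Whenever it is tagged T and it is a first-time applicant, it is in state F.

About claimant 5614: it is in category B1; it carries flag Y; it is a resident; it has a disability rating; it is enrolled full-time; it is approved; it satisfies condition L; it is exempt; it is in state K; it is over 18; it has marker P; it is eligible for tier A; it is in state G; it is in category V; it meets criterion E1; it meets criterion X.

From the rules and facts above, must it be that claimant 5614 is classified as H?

Yes

By R2 (it is over 18): it carries flag L1.
By R4 (it is enrolled full-time, it is a resident): it is a first-time applicant.
By R7 (it is in state K, it carries flag Y): it meets criterion E.
By R8 (it carries flag L1, it has marker P): it meets criterion J.
By R12 (it meets criterion E1, it is in category B1): it is on a waitlist.
By R17 (it is approved, it is in state G): it is tagged T.
By R19 (it is on a waitlist, it is eligible for tier A): it has marker M.
By R20 (it is in category V): it satisfies condition Q.
By R23 (it meets criterion E, it is in category B1): it has marker C1.
By R25 (it satisfies condition Q, it is a resident, it is eligible for tier A): it is employed.
By R29 (it is tagged T, it is a first-time applicant): it is in state F.
By R6 (it has marker C1, it is in category V, it meets criterion J): it meets criterion U.
By R13 (it has marker M, it has marker P, it is employed): it has dependents.
By R18 (it is in state F): it meets the income test.
By R28 (it meets criterion U, it has dependents): it meets criterion Z.
By R1 (it meets the income test, it carries flag Y, it is in category V): it is eligible for tier B.
By R14 (it is eligible for tier B): it requires an interview.
By R26 (it meets criterion Z, it is eligible for tier A): it has a qualifying event.
By R22 (it requires an interview, it has a qualifying event): it is classified as H.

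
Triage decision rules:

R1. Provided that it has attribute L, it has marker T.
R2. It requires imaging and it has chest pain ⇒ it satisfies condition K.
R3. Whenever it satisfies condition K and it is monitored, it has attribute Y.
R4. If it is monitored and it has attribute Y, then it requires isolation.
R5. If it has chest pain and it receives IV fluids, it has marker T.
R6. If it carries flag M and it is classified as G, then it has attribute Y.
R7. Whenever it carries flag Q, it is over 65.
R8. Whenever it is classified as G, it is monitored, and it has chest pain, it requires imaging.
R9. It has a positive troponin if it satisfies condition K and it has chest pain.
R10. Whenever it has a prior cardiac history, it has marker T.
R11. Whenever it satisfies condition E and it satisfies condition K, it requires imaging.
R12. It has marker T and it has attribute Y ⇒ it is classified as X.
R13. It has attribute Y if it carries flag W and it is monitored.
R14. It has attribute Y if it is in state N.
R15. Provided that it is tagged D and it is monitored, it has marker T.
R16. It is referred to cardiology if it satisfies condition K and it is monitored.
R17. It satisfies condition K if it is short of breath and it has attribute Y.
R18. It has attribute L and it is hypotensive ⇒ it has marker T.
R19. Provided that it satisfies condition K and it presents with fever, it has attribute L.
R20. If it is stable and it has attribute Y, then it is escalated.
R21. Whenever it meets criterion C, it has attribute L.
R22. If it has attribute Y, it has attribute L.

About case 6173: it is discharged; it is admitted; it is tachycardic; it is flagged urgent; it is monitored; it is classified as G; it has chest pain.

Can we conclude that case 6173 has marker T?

By R8 (it is classified as G, it is monitored, it has chest pain): it requires imaging.
By R2 (it requires imaging, it has chest pain): it satisfies condition K.
By R3 (it satisfies condition K, it is monitored): it has attribute Y.
By R22 (it has attribute Y): it has attribute L.
By R1 (it has attribute L): it has marker T.

Yes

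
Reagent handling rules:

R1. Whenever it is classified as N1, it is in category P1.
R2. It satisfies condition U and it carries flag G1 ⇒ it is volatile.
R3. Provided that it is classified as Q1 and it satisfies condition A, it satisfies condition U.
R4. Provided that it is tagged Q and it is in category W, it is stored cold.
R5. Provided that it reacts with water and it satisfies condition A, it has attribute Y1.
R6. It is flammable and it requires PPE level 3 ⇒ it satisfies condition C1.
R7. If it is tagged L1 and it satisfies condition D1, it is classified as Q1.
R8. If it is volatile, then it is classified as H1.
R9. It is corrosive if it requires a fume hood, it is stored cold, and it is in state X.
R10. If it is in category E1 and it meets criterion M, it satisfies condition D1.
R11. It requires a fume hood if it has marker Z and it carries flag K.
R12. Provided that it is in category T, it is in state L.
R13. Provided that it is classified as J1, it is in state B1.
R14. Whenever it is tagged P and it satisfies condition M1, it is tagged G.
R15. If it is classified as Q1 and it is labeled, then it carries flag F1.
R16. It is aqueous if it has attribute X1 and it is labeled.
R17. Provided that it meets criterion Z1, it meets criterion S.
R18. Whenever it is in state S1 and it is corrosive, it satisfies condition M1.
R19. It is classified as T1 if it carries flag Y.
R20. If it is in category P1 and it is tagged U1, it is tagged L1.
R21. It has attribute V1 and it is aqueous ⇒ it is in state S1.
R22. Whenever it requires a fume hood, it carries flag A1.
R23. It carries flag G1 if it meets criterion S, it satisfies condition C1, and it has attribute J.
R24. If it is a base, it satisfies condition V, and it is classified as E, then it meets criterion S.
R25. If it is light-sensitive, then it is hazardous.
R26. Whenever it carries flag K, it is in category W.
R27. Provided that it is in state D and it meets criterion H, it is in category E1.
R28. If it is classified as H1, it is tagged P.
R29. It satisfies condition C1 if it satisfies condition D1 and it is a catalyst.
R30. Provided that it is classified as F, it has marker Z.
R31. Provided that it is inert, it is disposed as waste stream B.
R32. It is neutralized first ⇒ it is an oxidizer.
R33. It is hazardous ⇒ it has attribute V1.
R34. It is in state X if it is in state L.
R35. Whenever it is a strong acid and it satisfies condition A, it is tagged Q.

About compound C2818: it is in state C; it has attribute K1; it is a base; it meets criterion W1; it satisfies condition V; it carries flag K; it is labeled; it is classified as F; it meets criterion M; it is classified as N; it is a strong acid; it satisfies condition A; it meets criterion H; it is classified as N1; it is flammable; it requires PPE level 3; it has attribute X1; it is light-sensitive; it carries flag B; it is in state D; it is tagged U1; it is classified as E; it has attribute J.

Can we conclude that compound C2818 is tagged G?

Forward chaining from the given facts derives: is in category P1, satisfies condition C1, is aqueous, is tagged L1, meets criterion S, is hazardous, is in category W, is in category E1, has marker Z, has attribute V1, is tagged Q, is stored cold, satisfies condition D1, requires a fume hood, is in state S1, carries flag A1, carries flag G1, is classified as Q1, carries flag F1, satisfies condition U, is volatile, is classified as H1, is tagged P.
The only rule concluding "it is tagged G" is R14, which needs "it satisfies condition M1"; that is never established.

No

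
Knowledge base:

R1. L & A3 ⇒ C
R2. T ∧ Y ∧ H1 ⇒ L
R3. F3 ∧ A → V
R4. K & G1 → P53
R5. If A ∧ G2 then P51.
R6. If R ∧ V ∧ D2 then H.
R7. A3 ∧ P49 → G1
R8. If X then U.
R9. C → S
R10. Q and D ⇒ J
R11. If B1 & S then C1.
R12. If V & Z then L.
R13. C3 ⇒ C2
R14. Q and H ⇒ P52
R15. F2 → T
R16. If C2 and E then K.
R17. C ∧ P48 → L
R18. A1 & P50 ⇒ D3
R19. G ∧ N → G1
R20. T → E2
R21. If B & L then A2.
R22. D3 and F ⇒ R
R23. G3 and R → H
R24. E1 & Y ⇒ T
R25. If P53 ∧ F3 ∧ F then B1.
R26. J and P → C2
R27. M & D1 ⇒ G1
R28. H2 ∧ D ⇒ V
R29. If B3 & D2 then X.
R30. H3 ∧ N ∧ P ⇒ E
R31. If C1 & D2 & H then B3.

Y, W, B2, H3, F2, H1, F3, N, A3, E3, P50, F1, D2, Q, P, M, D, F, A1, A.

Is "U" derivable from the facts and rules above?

No

Forward chaining from the given facts derives: V, J, T, D3, E2, R, C2, E, L, H, P52, K, C, S.
The only rule concluding U is R8, which needs X; that is never established.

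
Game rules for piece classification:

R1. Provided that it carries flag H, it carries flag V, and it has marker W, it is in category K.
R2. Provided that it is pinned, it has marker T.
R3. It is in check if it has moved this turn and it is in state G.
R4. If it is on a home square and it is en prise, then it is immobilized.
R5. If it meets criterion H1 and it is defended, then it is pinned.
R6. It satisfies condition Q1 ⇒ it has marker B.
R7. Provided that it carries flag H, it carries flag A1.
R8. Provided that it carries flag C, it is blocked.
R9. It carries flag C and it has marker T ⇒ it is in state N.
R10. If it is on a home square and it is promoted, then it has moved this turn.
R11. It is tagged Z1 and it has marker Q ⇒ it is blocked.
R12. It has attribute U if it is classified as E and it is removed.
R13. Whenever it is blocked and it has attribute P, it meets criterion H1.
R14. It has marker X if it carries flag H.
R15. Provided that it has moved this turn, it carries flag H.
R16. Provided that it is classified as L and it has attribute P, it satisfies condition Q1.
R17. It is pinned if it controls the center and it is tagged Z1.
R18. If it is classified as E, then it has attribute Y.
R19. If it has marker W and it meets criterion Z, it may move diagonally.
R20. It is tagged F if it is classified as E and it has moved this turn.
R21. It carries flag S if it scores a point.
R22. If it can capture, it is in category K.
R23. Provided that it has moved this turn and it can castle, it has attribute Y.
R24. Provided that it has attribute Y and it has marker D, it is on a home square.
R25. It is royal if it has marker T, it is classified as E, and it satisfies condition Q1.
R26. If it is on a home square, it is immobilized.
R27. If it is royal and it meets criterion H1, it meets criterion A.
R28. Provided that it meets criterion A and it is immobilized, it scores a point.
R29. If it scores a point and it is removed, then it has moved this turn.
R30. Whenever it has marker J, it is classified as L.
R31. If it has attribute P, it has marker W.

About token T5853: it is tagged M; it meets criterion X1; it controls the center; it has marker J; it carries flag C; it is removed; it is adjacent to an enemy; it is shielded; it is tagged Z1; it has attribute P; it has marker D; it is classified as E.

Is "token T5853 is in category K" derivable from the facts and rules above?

Forward chaining from the given facts derives: is blocked, has attribute U, meets criterion H1, is pinned, has attribute Y, is on a home square, is immobilized, is classified as L, has marker W, has marker T, is in state N, satisfies condition Q1, is royal, meets criterion A, scores a point, has moved this turn, has marker B, carries flag H, is tagged F, carries flag S, carries flag A1, has marker X.
Rules concluding "it is in category K": R1 needs "it carries flag V"; R22 needs "it can capture" — none of these are established.

No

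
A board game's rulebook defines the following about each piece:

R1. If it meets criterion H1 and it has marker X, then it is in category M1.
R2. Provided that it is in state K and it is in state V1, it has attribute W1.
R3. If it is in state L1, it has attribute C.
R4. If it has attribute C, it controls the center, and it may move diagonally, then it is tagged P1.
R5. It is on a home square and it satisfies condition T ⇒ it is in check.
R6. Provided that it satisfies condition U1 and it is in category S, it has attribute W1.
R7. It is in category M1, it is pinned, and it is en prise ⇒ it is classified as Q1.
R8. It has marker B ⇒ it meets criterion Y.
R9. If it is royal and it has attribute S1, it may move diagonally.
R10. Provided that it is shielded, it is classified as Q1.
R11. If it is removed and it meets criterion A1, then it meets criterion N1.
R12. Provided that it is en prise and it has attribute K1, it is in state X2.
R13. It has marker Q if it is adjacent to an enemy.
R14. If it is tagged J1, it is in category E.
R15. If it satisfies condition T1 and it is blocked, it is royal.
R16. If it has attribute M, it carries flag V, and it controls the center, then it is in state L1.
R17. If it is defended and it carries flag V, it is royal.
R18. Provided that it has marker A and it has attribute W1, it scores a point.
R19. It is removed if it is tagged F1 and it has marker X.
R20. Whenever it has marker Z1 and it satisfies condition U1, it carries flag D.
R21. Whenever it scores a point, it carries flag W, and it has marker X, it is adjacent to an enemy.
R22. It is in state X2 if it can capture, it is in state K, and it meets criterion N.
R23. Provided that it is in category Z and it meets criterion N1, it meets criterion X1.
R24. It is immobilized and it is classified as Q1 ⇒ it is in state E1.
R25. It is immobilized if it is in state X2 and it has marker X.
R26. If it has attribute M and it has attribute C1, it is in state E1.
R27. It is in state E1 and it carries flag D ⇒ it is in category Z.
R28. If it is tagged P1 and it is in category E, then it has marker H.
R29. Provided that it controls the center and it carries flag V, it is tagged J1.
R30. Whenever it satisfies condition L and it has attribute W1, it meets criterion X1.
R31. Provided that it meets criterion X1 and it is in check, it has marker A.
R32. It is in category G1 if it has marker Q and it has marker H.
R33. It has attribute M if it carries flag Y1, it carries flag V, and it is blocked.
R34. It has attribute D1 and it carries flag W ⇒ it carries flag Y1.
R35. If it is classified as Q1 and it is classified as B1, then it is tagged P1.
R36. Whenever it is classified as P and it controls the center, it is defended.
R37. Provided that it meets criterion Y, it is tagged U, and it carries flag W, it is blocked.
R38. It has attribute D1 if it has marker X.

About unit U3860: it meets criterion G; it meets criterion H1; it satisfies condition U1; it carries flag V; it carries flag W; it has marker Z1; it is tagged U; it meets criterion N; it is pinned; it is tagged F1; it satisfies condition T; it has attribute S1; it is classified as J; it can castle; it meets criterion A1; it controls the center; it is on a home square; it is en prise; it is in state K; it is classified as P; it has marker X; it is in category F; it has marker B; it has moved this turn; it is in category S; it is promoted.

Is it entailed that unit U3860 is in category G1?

Forward chaining from the given facts derives: is in category M1, is in check, has attribute W1, is classified as Q1, meets criterion Y, is removed, carries flag D, is tagged J1, is defended, is blocked, has attribute D1, meets criterion N1, is in category E, is royal, carries flag Y1, may move diagonally, has attribute M, is in state L1, has attribute C, is tagged P1, has marker H.
The only rule concluding "it is in category G1" is R32, which needs "it has marker Q"; that is never established.

No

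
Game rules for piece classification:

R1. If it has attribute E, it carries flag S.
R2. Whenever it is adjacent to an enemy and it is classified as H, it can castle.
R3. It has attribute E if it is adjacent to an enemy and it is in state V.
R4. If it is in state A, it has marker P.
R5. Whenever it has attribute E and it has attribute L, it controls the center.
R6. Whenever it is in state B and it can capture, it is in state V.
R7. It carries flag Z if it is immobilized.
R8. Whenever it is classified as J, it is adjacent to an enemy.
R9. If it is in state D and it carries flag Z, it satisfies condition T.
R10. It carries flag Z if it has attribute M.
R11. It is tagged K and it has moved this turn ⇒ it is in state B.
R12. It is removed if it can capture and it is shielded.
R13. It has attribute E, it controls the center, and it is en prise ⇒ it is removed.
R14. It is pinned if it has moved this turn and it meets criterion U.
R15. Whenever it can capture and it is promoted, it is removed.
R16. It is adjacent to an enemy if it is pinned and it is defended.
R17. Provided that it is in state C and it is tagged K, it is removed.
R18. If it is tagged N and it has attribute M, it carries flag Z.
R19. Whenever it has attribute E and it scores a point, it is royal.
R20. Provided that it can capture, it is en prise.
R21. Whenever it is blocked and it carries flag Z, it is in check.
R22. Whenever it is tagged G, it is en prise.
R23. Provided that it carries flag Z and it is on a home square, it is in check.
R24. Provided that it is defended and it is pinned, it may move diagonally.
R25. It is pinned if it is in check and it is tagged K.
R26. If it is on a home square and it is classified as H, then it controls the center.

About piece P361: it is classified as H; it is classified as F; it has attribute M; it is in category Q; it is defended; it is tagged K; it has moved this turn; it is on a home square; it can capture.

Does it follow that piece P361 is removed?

Yes

By R10 (it has attribute M): it carries flag Z.
By R11 (it is tagged K, it has moved this turn): it is in state B.
By R20 (it can capture): it is en prise.
By R23 (it carries flag Z, it is on a home square): it is in check.
By R25 (it is in check, it is tagged K): it is pinned.
By R26 (it is on a home square, it is classified as H): it controls the center.
By R6 (it is in state B, it can capture): it is in state V.
By R16 (it is pinned, it is defended): it is adjacent to an enemy.
By R3 (it is adjacent to an enemy, it is in state V): it has attribute E.
By R13 (it has attribute E, it controls the center, it is en prise): it is removed.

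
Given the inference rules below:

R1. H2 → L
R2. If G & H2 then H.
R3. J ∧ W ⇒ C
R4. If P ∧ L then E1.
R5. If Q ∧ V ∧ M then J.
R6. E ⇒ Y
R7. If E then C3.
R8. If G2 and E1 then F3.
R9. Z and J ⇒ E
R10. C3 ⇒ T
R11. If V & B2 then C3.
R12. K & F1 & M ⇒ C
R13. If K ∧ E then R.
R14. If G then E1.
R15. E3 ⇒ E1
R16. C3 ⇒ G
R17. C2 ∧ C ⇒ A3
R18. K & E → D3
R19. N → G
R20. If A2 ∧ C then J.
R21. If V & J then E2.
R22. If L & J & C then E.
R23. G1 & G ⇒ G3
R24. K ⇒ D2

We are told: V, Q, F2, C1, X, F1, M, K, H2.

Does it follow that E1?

Yes

L  (by R1: H2)
J  (by R5: Q, V, M)
C  (by R12: K, F1, M)
E  (by R22: L, J, C)
C3  (by R7: E)
G  (by R16: C3)
E1  (by R14: G)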